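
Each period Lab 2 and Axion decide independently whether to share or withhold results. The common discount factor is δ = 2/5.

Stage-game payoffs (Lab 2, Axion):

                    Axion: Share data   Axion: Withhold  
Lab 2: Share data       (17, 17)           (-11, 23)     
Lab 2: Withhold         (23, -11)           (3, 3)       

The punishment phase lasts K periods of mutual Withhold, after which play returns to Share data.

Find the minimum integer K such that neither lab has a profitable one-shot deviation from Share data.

2

No profitable deviation requires (17−3)(δ+…+δ^K) ≥ 23−17, i.e. δ+…+δ^K ≥ 3/7 ≈ 0.4286.
With δ = 2/5, the partial sums are K=1: 0.4000, K=2: 0.5600.
K = 2 is the first length at which the sum reaches 0.4286.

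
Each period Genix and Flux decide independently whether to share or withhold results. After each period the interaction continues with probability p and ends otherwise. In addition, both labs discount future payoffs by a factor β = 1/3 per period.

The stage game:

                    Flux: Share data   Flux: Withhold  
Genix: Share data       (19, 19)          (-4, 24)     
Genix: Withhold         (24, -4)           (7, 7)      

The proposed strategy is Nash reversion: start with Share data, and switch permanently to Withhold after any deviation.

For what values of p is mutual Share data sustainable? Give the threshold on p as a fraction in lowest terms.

With continuation probability p and discount β, the effective per-period discount factor is βp.
Grim-trigger IC: βp ≥ (24−19)/(24−7) = 5/17.
So p ≥ (5/17)/(1/3) = 15/17.

15/17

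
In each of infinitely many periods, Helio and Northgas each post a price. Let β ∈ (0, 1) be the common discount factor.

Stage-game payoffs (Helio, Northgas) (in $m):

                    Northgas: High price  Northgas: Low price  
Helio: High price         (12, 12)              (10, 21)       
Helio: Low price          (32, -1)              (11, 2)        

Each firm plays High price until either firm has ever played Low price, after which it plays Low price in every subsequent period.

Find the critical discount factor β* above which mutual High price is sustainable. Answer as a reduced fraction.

20/21

Helio: cooperation gives 12 each period; deviation gives 32 once then 11 forever.
  12/(1−β) ≥ 32 + 11β/(1−β) ⇒ β ≥ 20/21.
Northgas: cooperation gives 12 each period; deviation gives 21 once then 2 forever.
  β ≥ 9/19.
Both must hold, so the binding constraint is Helio's: β ≥ 20/21.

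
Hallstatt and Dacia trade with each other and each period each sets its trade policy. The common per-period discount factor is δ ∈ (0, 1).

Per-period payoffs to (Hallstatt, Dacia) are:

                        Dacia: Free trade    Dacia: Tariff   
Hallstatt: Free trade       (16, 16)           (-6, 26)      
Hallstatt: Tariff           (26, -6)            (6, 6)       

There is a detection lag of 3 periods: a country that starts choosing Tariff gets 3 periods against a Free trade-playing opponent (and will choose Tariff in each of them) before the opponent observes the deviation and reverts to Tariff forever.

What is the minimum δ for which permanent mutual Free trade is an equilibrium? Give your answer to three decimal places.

A deviator earns 26 for 3 periods, then 6 forever; cooperating earns 16 forever. Multiplying the IC by (1−δ):
16 ≥ 26(1−δ^3) + 6δ^3, so 20·δ^3 ≥ 10 and δ^3 ≥ 1/2.
δ ≥ (1/2)^(1/3) ≈ 0.794.

0.794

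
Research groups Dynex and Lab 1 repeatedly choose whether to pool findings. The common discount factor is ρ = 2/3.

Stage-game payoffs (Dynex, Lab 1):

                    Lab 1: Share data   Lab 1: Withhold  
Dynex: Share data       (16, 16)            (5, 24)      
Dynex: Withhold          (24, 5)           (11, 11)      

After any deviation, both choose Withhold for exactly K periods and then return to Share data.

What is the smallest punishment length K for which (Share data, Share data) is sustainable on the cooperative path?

4

IC: ρ(1−ρ^K)/(1−ρ) ≥ (24−16)/(16−11) = 8/5.
With ρ = 2/3: need 1 − ρ^K ≥ 8/5·(1−2/3)/(2/3), i.e. ρ^K ≤ 0.2000.
Since (2/3)^3 = 0.2963 and (2/3)^4 = 0.1975, the smallest such K is 4.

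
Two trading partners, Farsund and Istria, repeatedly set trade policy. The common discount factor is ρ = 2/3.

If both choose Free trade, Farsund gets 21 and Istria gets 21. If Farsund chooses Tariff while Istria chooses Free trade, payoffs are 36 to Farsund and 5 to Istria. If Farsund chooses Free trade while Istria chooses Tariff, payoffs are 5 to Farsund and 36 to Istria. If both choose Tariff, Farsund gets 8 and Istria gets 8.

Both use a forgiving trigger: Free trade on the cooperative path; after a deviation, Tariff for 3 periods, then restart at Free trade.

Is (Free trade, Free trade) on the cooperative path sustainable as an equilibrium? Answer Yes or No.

Comparing payoff streams over the 4 periods until play realigns: cooperate → 21(1+ρ+…+ρ^3); deviate → 36 + 8(ρ+…+ρ^3).
Cooperation is sustained iff (21−8)(ρ+…+ρ^3) ≥ 36−21.
ρ+…+ρ^3 = 2/3·(1−(2/3)^3)/(1−2/3) = 1.4074, and (36−21)/(21−8) = 1.1538.
1.4074 ≥ 1.1538, so cooperation is sustainable.

Yes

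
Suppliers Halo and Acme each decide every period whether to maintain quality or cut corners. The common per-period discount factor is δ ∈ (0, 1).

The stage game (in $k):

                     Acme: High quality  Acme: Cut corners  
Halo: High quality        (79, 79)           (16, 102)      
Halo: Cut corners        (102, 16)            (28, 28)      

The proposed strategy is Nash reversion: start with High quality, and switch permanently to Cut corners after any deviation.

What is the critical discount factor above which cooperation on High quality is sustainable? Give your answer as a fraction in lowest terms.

23/74

Under grim trigger the critical discount factor is (T−C)/(T−P) with T = 102, C = 79, P = 28.
δ* = (102−79)/(102−28) = 23/74.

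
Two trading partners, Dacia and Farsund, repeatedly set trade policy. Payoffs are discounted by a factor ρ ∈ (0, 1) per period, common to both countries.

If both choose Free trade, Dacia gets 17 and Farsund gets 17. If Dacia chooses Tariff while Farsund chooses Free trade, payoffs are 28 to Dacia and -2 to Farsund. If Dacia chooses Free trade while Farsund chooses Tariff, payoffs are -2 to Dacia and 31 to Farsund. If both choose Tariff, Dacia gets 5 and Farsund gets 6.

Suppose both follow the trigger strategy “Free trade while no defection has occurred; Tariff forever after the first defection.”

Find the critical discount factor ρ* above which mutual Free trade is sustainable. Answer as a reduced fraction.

14/25

For Dacia: deviation gain 28−17 = 11, per-period punishment loss 17−5 = 12. IC gives ρ ≥ 11/23.
For Farsund: gain 14, loss 11 per period, so ρ ≥ 14/25.
The tighter constraint is Farsund's, so cooperation needs ρ ≥ 14/25.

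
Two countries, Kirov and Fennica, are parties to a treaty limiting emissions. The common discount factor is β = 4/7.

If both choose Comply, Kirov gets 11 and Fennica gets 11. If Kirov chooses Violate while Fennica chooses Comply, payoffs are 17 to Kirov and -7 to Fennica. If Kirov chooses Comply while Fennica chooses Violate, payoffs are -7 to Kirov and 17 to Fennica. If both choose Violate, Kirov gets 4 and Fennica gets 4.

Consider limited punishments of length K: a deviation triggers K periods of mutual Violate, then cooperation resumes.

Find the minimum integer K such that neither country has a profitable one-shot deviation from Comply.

No profitable deviation requires (11−4)(β+…+β^K) ≥ 17−11, i.e. β+…+β^K ≥ 6/7 ≈ 0.8571.
With β = 4/7, the partial sums are K=1: 0.5714, K=2: 0.8980.
K = 2 is the first length at which the sum reaches 0.8571.

2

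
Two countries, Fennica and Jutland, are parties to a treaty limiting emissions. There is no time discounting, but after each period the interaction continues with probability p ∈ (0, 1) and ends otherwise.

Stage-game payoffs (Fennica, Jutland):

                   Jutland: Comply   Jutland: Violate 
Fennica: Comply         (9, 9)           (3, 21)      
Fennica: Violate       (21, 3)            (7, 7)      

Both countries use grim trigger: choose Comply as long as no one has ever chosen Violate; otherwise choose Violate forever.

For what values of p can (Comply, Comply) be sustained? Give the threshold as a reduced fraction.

6/7

Expected cooperation value is 9 + p·9 + p²·9 + … = 9/(1−p); deviation gives 21 + p·7/(1−p).
9 ≥ 21(1−p) + 7p ⇒ 14p ≥ 12 ⇒ p ≥ 12/14 = 6/7.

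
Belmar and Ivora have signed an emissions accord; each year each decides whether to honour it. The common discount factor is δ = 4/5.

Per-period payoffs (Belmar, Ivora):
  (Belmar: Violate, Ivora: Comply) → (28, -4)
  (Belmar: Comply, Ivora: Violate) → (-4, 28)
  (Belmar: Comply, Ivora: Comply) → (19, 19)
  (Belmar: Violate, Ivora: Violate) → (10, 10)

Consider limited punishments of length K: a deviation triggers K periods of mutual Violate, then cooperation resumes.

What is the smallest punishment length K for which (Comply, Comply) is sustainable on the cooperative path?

2

IC: δ(1−δ^K)/(1−δ) ≥ (28−19)/(19−10) = 1.
With δ = 4/5: need 1 − δ^K ≥ 1·(1−4/5)/(4/5), i.e. δ^K ≤ 0.7500.
Since (4/5)^1 = 0.8000 and (4/5)^2 = 0.6400, the smallest such K is 2.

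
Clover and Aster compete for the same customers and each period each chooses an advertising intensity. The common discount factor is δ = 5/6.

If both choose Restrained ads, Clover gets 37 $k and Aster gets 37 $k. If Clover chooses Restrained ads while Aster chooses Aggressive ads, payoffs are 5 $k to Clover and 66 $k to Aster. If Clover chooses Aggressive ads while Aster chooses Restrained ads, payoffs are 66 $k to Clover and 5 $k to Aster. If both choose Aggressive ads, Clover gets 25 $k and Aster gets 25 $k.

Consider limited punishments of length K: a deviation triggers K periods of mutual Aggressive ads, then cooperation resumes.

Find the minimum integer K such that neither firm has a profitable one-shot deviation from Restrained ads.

4

IC: δ(1−δ^K)/(1−δ) ≥ (66−37)/(37−25) = 29/12.
With δ = 5/6: need 1 − δ^K ≥ 29/12·(1−5/6)/(5/6), i.e. δ^K ≤ 0.5167.
Since (5/6)^3 = 0.5787 and (5/6)^4 = 0.4823, the smallest such K is 4.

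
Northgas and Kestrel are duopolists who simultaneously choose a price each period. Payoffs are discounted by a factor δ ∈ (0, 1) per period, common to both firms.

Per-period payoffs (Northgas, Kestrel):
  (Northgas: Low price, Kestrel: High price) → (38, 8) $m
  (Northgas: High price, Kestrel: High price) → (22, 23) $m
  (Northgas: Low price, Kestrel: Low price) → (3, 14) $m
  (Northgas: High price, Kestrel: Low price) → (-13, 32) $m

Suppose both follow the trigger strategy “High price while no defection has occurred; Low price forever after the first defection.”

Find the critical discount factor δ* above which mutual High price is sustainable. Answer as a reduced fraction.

1/2

For Northgas: deviation gain 38−22 = 16, per-period punishment loss 22−3 = 19. IC gives δ ≥ 16/35.
For Kestrel: gain 9, loss 9 per period, so δ ≥ 9/18 = 1/2.
The tighter constraint is Kestrel's, so cooperation needs δ ≥ 1/2.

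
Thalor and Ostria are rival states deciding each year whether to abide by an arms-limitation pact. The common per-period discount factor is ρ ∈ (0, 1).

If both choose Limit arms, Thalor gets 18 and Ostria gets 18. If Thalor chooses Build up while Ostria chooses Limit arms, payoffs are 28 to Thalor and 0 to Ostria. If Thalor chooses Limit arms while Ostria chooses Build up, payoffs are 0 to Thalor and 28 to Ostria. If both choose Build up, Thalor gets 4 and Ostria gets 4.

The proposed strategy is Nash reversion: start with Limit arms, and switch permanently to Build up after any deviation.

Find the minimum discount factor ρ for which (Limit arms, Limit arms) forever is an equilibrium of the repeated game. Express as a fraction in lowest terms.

Cooperation forever yields 18 each period: 18/(1−ρ).
Deviating yields 28 once, then 4 forever: 28 + 4ρ/(1−ρ).
No profitable deviation requires 18/(1−ρ) ≥ 28 + 4ρ/(1−ρ).
Multiplying by (1−ρ): 18 ≥ 28(1−ρ) + 4ρ = 28 − 24ρ.
So 24ρ ≥ 10, i.e. ρ ≥ 10/24 = 5/12.

5/12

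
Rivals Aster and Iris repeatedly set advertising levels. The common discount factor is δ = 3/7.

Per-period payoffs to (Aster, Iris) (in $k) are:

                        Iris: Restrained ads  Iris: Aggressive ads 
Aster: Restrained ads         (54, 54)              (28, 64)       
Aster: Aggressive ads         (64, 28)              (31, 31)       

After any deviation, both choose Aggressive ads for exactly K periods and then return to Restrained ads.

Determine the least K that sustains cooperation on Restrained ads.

2

Need Σ_{k=1}^{K} δ^k ≥ (64−54)/(54−31) = 0.4348 at δ = 3/7.
At K = 1 the sum is 0.4286 < 0.4348; at K = 2 it is 0.6122 ≥ 0.4348.
So the minimum punishment length is K = 2.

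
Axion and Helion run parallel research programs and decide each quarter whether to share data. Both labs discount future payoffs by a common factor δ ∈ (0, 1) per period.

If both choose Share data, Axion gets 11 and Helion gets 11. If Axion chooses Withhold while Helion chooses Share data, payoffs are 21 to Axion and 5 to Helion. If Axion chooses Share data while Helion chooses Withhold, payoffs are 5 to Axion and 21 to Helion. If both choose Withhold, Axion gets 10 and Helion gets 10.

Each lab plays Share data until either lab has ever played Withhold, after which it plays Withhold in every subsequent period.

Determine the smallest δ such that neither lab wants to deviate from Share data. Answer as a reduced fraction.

Cooperation forever yields 11 each period: 11/(1−δ).
Deviating yields 21 once, then 10 forever: 21 + 10δ/(1−δ).
No profitable deviation requires 11/(1−δ) ≥ 21 + 10δ/(1−δ).
Multiplying by (1−δ): 11 ≥ 21(1−δ) + 10δ = 21 − 11δ.
So 11δ ≥ 10, i.e. δ ≥ 10/11.

10/11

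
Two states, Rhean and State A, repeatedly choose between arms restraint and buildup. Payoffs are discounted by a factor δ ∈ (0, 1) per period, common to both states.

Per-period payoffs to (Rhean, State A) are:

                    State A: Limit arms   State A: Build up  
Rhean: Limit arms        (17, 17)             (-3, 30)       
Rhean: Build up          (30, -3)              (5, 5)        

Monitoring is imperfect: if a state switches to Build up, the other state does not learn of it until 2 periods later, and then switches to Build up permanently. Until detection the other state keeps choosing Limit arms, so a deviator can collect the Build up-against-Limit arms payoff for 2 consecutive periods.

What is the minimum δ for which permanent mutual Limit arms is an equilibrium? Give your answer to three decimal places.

0.721

The best deviation is to choose Build up for all 2 undetected periods, earning 30 each, then 5 forever once detected.
Deviation value: 30(1−δ^2)/(1−δ) + 5δ^2/(1−δ); cooperation value: 17/(1−δ).
IC: 17 ≥ 30(1−δ^2) + 5δ^2 = 30 − 25δ^2.
So δ^2 ≥ 13/25, giving δ ≥ (13/25)^(1/2) ≈ 0.721.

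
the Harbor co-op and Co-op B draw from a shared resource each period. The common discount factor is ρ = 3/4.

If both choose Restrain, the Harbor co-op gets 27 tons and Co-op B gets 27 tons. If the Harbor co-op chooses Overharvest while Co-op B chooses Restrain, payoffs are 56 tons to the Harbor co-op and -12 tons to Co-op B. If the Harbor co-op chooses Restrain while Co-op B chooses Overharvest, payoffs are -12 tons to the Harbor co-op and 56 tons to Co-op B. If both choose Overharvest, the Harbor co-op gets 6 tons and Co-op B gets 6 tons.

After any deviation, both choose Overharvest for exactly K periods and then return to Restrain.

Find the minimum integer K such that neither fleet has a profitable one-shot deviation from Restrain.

3

IC: ρ(1−ρ^K)/(1−ρ) ≥ (56−27)/(27−6) = 29/21.
With ρ = 3/4: need 1 − ρ^K ≥ 29/21·(1−3/4)/(3/4), i.e. ρ^K ≤ 0.5397.
Since (3/4)^2 = 0.5625 and (3/4)^3 = 0.4219, the smallest such K is 3.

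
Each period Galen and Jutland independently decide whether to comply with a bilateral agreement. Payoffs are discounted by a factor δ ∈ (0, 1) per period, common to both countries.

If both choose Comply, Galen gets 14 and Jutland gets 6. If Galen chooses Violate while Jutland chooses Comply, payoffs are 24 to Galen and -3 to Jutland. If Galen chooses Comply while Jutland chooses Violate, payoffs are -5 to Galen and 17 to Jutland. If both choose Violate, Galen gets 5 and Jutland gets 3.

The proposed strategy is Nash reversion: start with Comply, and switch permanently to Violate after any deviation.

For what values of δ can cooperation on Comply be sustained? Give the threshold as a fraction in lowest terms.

For Galen: deviation gain 24−14 = 10, per-period punishment loss 14−5 = 9. IC gives δ ≥ 10/19.
For Jutland: gain 11, loss 3 per period, so δ ≥ 11/14.
The tighter constraint is Jutland's, so cooperation needs δ ≥ 11/14.

11/14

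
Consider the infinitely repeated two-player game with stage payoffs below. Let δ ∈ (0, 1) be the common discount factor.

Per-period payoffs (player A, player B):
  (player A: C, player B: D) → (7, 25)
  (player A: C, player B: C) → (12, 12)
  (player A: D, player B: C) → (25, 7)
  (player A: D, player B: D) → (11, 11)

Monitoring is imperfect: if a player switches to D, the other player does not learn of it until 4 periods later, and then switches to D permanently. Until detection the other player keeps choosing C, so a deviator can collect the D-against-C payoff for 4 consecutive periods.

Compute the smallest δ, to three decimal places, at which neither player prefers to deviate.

0.982

Deviating for the 4 undetected periods gains 25−12 = 13 per period over cooperation, then loses 12−11 = 1 per period forever once punishment starts.
Gain: 13(1 + δ + … + δ^3); loss: 1·δ^4/(1−δ).
No profitable deviation ⇔ 13(1−δ^4) ≤ 1·δ^4, i.e. δ^4 ≥ 13/(13+1) = 13/14.
Hence δ ≥ (13/14)^(1/4) ≈ 0.982.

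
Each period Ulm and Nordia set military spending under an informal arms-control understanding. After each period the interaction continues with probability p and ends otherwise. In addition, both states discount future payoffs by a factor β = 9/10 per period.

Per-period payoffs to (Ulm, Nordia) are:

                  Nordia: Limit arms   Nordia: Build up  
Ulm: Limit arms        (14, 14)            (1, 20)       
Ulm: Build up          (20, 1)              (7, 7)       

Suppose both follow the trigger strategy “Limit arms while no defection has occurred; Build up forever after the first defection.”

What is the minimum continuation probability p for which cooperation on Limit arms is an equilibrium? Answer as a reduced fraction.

With continuation probability p and discount β, the effective per-period discount factor is βp.
Grim-trigger IC: βp ≥ (20−14)/(20−7) = 6/13.
So p ≥ (6/13)/(9/10) = 20/39.

20/39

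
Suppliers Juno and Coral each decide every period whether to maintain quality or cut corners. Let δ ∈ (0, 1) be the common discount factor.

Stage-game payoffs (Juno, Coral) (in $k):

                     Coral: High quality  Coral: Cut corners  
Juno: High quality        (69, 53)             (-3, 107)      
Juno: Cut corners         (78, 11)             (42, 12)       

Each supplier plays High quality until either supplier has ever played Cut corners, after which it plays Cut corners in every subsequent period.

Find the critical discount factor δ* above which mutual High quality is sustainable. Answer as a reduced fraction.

54/95

Juno's threshold: (78−69)/(78−42) = 1/4.
Coral's threshold: (107−53)/(107−12) = 54/95.
1/4 < 54/95, so Coral binds and δ* = 54/95.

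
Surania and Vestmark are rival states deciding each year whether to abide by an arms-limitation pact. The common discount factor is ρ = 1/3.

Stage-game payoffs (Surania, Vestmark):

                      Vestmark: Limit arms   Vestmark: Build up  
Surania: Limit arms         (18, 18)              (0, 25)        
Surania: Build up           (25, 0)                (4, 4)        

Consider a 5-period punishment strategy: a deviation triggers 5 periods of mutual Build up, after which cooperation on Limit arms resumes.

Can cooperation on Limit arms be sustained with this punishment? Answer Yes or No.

Comparing payoff streams over the 6 periods until play realigns: cooperate → 18(1+ρ+…+ρ^5); deviate → 25 + 4(ρ+…+ρ^5).
Cooperation is sustained iff (18−4)(ρ+…+ρ^5) ≥ 25−18.
ρ+…+ρ^5 = 1/3·(1−(1/3)^5)/(1−1/3) = 0.4979, and (25−18)/(18−4) = 0.5000.
0.4979 < 0.5000, so cooperation is not sustainable.

No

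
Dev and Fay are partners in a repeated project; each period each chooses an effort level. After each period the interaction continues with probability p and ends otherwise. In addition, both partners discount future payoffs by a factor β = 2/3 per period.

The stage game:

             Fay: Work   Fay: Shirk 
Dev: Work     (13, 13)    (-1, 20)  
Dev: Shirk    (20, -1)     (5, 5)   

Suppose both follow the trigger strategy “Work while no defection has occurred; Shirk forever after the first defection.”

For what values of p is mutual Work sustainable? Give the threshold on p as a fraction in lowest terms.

With continuation probability p and discount β, the effective per-period discount factor is βp.
Grim-trigger IC: βp ≥ (20−13)/(20−5) = 7/15.
So p ≥ (7/15)/(2/3) = 7/10.

7/10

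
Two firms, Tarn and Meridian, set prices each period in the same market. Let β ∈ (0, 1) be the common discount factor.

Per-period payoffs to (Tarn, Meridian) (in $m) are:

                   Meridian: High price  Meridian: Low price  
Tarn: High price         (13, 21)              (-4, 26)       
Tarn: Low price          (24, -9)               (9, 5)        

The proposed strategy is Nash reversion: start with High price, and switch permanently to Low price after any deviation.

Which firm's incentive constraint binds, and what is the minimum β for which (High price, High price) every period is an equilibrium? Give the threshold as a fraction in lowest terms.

Tarn; β ≥ 11/15

Tarn: cooperation gives 13 each period; deviation gives 24 once then 9 forever.
  13/(1−β) ≥ 24 + 9β/(1−β) ⇒ β ≥ 11/15.
Meridian: cooperation gives 21 each period; deviation gives 26 once then 5 forever.
  β ≥ 5/21.
Both must hold, so the binding constraint is Tarn's: β ≥ 11/15.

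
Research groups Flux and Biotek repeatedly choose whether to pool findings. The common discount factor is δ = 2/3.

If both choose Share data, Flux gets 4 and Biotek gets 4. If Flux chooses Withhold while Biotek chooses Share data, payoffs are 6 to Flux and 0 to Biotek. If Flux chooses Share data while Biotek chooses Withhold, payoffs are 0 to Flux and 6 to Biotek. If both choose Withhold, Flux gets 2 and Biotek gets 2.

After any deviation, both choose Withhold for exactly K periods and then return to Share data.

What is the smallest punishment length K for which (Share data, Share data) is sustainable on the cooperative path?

2

No profitable deviation requires (4−2)(δ+…+δ^K) ≥ 6−4, i.e. δ+…+δ^K ≥ 1 ≈ 1.0000.
With δ = 2/3, the partial sums are K=1: 0.6667, K=2: 1.1111.
K = 2 is the first length at which the sum reaches 1.0000.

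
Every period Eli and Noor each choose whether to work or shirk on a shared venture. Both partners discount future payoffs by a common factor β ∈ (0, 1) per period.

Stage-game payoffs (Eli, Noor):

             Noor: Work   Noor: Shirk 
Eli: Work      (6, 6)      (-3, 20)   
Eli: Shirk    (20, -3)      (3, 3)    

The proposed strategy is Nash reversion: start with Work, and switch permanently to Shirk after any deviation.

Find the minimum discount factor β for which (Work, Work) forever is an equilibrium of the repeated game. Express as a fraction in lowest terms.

14/17

One-period gain from deviating is 20 − 6 = 14. The loss is 6 − 3 = 3 in every subsequent period, with present value 3·β/(1−β).
Deviation is unprofitable when 3·β/(1−β) ≥ 14, i.e. β/(1−β) ≥ 14/3.
Equivalently β ≥ 14/(14+3) = 14/17.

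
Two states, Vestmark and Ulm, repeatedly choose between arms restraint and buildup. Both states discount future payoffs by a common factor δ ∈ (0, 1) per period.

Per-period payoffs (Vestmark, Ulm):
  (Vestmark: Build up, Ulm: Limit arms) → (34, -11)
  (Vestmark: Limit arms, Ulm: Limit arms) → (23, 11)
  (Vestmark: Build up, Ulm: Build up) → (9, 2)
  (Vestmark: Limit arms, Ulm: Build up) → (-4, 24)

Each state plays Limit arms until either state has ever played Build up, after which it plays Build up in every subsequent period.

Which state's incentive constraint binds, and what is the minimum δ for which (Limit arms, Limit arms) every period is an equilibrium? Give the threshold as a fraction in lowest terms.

Ulm; δ ≥ 13/22

Vestmark's threshold: (34−23)/(34−9) = 11/25.
Ulm's threshold: (24−11)/(24−2) = 13/22.
11/25 < 13/22, so Ulm binds and δ* = 13/22.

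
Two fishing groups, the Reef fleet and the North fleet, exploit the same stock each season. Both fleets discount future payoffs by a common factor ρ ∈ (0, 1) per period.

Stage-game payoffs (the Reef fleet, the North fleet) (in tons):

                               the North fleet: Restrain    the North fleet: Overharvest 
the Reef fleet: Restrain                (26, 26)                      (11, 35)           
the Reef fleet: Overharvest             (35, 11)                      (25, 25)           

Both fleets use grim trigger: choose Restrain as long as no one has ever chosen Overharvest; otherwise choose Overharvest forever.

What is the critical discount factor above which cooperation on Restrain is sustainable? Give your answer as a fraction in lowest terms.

26/(1−ρ) ≥ 35 + 25ρ/(1−ρ)
26 ≥ 35 − 10ρ
ρ ≥ 9/10.

9/10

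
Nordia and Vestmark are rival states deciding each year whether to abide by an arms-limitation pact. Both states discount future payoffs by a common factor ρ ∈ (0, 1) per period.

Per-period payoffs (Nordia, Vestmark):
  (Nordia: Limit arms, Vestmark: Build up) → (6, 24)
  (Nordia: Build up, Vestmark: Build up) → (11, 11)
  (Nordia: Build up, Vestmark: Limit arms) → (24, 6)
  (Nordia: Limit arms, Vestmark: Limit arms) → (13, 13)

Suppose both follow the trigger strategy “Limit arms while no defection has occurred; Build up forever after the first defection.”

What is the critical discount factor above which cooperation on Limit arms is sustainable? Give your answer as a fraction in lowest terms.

13/(1−ρ) ≥ 24 + 11ρ/(1−ρ)
13 ≥ 24 − 13ρ
ρ ≥ 11/13.

11/13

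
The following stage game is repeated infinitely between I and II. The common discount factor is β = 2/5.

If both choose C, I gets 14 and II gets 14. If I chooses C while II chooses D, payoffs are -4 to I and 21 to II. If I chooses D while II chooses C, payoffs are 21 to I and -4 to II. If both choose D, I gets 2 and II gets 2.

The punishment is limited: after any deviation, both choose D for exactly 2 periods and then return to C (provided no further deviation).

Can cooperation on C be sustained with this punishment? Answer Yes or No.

A one-shot deviation gives 21 now, then 2 for 2 periods, then back to 14.
Gain from deviating: (21−14) today; loss: (14−2) in each of the next 2 periods.
No-deviation condition: (14−2)(β+…+β^2) ≥ 21−14, i.e. β+…+β^2 ≥ 7/12.
At β = 2/5: β+…+β^2 = 0.5600 < 0.5833.
So cooperation is not sustainable.

No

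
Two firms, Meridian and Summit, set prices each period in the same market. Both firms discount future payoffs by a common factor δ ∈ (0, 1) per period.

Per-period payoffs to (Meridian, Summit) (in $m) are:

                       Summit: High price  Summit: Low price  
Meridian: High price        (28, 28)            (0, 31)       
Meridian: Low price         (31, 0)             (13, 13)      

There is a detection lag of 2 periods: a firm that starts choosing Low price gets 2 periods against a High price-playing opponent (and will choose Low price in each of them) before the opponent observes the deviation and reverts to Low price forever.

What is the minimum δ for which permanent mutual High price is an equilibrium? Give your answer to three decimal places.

A deviator earns 31 for 2 periods, then 13 forever; cooperating earns 28 forever. Multiplying the IC by (1−δ):
28 ≥ 31(1−δ^2) + 13δ^2, so 18·δ^2 ≥ 3 and δ^2 ≥ 1/6.
δ ≥ (1/6)^(1/2) ≈ 0.408.

0.408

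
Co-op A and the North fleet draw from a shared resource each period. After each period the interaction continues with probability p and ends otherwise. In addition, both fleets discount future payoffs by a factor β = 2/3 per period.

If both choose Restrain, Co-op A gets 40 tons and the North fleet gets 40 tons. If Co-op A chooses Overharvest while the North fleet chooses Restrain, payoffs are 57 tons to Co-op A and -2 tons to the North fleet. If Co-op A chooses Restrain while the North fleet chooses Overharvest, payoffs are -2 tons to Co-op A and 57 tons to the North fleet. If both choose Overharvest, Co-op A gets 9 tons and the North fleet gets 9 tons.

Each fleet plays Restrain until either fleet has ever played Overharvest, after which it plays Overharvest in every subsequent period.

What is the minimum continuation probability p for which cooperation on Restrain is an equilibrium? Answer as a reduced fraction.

17/32

With continuation probability p and discount β, the effective per-period discount factor is βp.
Grim-trigger IC: βp ≥ (57−40)/(57−9) = 17/48.
So p ≥ (17/48)/(2/3) = 17/32.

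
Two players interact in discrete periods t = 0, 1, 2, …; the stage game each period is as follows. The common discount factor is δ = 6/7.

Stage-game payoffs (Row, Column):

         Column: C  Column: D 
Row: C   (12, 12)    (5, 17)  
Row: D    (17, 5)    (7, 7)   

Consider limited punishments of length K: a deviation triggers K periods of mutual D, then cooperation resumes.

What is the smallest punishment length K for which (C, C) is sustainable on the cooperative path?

Need Σ_{k=1}^{K} δ^k ≥ (17−12)/(12−7) = 1.0000 at δ = 6/7.
At K = 1 the sum is 0.8571 < 1.0000; at K = 2 it is 1.5918 ≥ 1.0000.
So the minimum punishment length is K = 2.

2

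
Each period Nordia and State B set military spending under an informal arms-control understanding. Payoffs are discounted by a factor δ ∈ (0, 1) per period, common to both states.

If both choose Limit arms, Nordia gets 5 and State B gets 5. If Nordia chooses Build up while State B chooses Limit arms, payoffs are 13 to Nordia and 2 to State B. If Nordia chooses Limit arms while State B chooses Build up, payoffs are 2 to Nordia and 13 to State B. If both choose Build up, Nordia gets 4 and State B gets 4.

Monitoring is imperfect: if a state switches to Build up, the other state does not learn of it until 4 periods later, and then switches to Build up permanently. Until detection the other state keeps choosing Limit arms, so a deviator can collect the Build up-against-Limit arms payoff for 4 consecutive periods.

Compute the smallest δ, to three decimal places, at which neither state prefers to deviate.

A deviator earns 13 for 4 periods, then 4 forever; cooperating earns 5 forever. Multiplying the IC by (1−δ):
5 ≥ 13(1−δ^4) + 4δ^4, so 9·δ^4 ≥ 8 and δ^4 ≥ 8/9.
δ ≥ (8/9)^(1/4) ≈ 0.971.

0.971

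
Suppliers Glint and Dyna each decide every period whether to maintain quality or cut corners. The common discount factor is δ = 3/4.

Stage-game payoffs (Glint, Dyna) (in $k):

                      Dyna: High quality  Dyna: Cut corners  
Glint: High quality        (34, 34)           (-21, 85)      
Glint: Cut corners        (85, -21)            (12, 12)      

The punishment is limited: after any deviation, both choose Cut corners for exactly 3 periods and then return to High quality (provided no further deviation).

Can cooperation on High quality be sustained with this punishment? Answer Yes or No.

IC: δ+…+δ^3 ≥ (85−34)/(34−12) = 51/22.
At δ = 3/4: partial sum = 1.7344 < 2.3182. Cooperation not sustainable.

No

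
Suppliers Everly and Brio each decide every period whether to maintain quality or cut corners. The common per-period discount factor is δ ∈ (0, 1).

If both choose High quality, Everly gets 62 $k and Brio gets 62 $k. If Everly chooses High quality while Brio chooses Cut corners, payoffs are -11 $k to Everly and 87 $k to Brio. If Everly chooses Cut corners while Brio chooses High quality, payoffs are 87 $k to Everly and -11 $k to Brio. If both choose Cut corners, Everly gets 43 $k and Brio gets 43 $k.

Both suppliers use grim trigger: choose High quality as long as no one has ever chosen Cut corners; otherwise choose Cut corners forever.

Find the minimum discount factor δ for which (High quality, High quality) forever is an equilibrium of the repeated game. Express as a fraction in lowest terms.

25/44

Cooperation forever yields 62 each period: 62/(1−δ).
Deviating yields 87 once, then 43 forever: 87 + 43δ/(1−δ).
No profitable deviation requires 62/(1−δ) ≥ 87 + 43δ/(1−δ).
Multiplying by (1−δ): 62 ≥ 87(1−δ) + 43δ = 87 − 44δ.
So 44δ ≥ 25, i.e. δ ≥ 25/44.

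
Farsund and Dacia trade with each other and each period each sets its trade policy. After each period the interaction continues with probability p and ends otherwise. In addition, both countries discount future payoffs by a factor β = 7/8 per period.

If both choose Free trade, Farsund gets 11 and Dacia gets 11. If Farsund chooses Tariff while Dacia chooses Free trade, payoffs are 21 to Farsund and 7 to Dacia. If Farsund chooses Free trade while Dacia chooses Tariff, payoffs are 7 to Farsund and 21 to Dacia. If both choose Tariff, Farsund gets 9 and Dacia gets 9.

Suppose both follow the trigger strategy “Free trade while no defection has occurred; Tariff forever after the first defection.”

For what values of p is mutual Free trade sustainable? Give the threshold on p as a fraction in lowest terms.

With continuation probability p and discount β, the effective per-period discount factor is βp.
Grim-trigger IC: βp ≥ (21−11)/(21−9) = 5/6.
So p ≥ (5/6)/(7/8) = 20/21.

20/21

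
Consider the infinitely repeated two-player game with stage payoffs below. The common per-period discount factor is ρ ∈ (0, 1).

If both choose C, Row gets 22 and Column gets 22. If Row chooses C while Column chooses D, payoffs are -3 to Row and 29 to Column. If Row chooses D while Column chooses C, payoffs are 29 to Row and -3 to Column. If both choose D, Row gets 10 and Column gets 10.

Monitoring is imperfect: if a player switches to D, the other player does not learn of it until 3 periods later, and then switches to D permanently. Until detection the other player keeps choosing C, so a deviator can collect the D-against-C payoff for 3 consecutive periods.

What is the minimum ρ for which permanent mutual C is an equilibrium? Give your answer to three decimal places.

Deviating for the 3 undetected periods gains 29−22 = 7 per period over cooperation, then loses 22−10 = 12 per period forever once punishment starts.
Gain: 7(1 + ρ + … + ρ^2); loss: 12·ρ^3/(1−ρ).
No profitable deviation ⇔ 7(1−ρ^3) ≤ 12·ρ^3, i.e. ρ^3 ≥ 7/(7+12) = 7/19.
Hence ρ ≥ (7/19)^(1/3) ≈ 0.717.

0.717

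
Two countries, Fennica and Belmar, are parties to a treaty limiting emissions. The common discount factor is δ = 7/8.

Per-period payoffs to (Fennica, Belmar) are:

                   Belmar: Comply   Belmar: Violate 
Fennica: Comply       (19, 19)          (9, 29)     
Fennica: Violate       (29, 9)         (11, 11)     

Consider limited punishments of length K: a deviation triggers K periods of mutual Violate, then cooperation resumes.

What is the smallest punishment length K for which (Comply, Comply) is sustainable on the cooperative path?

2

Need Σ_{k=1}^{K} δ^k ≥ (29−19)/(19−11) = 1.2500 at δ = 7/8.
At K = 1 the sum is 0.8750 < 1.2500; at K = 2 it is 1.6406 ≥ 1.2500.
So the minimum punishment length is K = 2.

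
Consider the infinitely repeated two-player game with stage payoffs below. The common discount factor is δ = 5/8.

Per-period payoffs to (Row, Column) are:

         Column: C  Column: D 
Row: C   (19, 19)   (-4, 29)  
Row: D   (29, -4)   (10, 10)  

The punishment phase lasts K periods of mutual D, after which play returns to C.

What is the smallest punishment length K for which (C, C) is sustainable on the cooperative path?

Need Σ_{k=1}^{K} δ^k ≥ (29−19)/(19−10) = 1.1111 at δ = 5/8.
At K = 2 the sum is 1.0156 < 1.1111; at K = 3 it is 1.2598 ≥ 1.1111.
So the minimum punishment length is K = 3.

3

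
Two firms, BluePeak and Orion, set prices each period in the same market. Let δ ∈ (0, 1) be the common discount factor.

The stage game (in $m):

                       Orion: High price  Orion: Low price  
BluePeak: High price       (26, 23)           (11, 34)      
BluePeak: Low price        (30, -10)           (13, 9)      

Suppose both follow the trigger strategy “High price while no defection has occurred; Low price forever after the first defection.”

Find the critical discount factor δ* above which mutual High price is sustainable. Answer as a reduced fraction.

BluePeak's threshold: (30−26)/(30−13) = 4/17.
Orion's threshold: (34−23)/(34−9) = 11/25.
4/17 < 11/25, so Orion binds and δ* = 11/25.

11/25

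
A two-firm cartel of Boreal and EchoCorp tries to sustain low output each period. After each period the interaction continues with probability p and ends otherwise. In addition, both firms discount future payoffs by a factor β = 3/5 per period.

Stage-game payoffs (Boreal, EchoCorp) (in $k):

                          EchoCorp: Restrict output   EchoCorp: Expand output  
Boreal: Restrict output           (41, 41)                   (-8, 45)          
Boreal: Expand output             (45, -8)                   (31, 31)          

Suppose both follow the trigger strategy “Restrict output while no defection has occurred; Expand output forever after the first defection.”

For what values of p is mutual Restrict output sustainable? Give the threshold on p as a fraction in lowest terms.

10/21

With continuation probability p and discount β, the effective per-period discount factor is βp.
Grim-trigger IC: βp ≥ (45−41)/(45−31) = 2/7.
So p ≥ (2/7)/(3/5) = 10/21.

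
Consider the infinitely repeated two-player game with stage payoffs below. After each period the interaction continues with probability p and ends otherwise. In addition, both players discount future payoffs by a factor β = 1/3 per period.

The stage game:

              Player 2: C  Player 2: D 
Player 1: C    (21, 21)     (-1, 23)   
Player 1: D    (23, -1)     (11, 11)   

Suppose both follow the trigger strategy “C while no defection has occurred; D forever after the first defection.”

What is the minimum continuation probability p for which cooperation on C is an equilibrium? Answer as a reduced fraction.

With continuation probability p and discount β, the effective per-period discount factor is βp.
Grim-trigger IC: βp ≥ (23−21)/(23−11) = 1/6.
So p ≥ (1/6)/(1/3) = 1/2.

1/2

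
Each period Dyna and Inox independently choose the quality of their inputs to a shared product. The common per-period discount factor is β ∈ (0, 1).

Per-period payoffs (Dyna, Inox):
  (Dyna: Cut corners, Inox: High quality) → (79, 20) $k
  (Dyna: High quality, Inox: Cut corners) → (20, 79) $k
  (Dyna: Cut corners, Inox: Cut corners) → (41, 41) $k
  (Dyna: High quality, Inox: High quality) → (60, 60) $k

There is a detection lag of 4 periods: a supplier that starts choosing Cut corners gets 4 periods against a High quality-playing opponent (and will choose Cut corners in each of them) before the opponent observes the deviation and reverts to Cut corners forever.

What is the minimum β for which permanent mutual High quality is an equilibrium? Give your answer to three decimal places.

A deviator earns 79 for 4 periods, then 41 forever; cooperating earns 60 forever. Multiplying the IC by (1−β):
60 ≥ 79(1−β^4) + 41β^4, so 38·β^4 ≥ 19 and β^4 ≥ 1/2.
β ≥ (1/2)^(1/4) ≈ 0.841.

0.841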